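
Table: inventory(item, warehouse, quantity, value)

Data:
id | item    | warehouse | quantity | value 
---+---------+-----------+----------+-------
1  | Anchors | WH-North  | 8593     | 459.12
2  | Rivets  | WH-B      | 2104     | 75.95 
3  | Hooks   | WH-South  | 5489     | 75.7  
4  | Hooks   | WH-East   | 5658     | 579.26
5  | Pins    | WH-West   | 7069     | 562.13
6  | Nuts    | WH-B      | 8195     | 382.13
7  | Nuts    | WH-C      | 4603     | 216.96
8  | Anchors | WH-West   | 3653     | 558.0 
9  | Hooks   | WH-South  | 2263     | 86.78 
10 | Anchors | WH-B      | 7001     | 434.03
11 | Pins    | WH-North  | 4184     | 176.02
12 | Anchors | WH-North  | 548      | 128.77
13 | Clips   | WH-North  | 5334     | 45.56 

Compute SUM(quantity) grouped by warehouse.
SELECT warehouse, SUM(quantity) as result
FROM inventory
GROUP BY warehouse

Result:
  WH-B: 17300
  WH-C: 4603
  WH-East: 5658
  WH-North: 18659
  WH-South: 7752
  WH-West: 10722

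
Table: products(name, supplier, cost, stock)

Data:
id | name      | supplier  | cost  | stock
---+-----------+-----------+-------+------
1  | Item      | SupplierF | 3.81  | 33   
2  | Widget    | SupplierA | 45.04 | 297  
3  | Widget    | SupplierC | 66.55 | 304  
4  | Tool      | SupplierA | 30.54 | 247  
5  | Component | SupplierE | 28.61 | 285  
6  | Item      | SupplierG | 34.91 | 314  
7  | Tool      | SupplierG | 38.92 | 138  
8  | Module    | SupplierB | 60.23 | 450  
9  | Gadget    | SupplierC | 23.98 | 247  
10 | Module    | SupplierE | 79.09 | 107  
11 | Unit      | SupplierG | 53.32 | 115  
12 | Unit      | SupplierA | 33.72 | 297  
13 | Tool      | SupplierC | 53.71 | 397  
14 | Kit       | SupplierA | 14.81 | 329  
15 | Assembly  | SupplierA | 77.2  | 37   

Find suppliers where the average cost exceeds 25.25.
SELECT supplier, AVG(cost)
FROM products
GROUP BY supplier
HAVING AVG(cost) > 25.25

Result:
  SupplierA: avg=40.26
  SupplierB: avg=60.23
  SupplierC: avg=48.08
  SupplierE: avg=53.85
  SupplierG: avg=42.38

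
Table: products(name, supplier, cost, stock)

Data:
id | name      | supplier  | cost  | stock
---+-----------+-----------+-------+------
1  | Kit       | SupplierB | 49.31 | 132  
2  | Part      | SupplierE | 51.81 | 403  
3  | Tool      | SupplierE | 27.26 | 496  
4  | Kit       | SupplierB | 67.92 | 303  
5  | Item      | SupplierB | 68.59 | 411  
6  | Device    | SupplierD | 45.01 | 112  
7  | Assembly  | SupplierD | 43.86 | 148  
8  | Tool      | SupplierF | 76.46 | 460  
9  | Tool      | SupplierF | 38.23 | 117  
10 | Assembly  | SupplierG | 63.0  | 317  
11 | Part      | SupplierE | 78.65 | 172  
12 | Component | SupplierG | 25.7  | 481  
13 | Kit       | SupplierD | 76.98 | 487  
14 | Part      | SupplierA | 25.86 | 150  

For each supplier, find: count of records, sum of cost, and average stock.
SELECT supplier,
       COUNT(*) as cnt,
       SUM(cost) as total_cost,
       AVG(stock) as avg_stock
FROM products
GROUP BY supplier

Result:
  SupplierA: 1 records, 25.86 total cost, 150.00 avg stock
  SupplierB: 3 records, 185.82 total cost, 282.00 avg stock
  SupplierD: 3 records, 165.85 total cost, 249.00 avg stock
  SupplierE: 3 records, 157.72 total cost, 357.00 avg stock
  SupplierF: 2 records, 114.69 total cost, 288.50 avg stock
  SupplierG: 2 records, 88.70 total cost, 399.00 avg stock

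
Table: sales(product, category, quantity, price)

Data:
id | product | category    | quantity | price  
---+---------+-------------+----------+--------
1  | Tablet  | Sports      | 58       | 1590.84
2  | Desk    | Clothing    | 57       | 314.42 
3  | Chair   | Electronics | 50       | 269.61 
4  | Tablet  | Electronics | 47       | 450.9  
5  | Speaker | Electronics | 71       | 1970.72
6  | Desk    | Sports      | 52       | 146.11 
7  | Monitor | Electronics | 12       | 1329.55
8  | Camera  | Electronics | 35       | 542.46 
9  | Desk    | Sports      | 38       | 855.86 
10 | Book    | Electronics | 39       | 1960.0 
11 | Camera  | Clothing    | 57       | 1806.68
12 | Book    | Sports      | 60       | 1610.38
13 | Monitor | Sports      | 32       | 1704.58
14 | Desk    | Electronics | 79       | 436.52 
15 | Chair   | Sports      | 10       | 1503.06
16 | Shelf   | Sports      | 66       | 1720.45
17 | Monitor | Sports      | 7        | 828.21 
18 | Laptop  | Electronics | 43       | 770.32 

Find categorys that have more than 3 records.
SELECT category, COUNT(*) as cnt
FROM sales
GROUP BY category
HAVING COUNT(*) > 3

Result:
  Electronics: 8
  Sports: 8

Note: HAVING filters groups after aggregation, WHERE filters rows before.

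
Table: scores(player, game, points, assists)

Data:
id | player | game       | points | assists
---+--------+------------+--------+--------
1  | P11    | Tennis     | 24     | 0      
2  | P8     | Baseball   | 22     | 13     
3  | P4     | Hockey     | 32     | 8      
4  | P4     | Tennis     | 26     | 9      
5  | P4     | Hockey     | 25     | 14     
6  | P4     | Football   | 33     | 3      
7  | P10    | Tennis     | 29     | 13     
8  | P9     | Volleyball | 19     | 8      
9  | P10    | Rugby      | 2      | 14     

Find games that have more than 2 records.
SELECT game, COUNT(*) as cnt
FROM scores
GROUP BY game
HAVING COUNT(*) > 2

Result:
  Tennis: 3

Note: HAVING filters groups after aggregation, WHERE filters rows before.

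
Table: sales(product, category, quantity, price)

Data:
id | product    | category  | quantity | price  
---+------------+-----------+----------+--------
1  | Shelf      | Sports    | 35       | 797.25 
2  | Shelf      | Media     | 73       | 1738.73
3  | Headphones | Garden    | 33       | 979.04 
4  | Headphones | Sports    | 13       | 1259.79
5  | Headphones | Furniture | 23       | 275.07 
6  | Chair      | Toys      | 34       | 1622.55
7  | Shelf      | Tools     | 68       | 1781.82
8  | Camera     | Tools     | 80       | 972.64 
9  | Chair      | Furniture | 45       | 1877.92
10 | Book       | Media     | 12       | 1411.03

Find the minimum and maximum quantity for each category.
SELECT category, MIN(quantity), MAX(quantity)
FROM sales
GROUP BY category

Result:
  Furniture: min=23, max=45
  Garden: min=33, max=33
  Media: min=12, max=73
  Sports: min=13, max=35
  Tools: min=68, max=80
  Toys: min=34, max=34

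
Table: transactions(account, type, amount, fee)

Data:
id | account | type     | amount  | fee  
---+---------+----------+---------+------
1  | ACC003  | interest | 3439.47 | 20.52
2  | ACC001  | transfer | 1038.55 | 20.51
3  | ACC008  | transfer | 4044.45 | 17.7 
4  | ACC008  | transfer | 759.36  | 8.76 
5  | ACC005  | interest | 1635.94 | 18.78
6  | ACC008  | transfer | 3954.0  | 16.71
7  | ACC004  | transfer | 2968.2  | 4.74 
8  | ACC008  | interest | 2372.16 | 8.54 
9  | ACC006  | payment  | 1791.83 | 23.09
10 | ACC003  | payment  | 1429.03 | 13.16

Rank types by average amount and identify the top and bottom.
SELECT type, AVG(amount)
FROM transactions
GROUP BY type
ORDER BY AVG(amount)

All groups:
  payment: 1610.43
  interest: 2482.52
  transfer: 2552.91

Highest: transfer (2552.91)
Lowest: payment (1610.43)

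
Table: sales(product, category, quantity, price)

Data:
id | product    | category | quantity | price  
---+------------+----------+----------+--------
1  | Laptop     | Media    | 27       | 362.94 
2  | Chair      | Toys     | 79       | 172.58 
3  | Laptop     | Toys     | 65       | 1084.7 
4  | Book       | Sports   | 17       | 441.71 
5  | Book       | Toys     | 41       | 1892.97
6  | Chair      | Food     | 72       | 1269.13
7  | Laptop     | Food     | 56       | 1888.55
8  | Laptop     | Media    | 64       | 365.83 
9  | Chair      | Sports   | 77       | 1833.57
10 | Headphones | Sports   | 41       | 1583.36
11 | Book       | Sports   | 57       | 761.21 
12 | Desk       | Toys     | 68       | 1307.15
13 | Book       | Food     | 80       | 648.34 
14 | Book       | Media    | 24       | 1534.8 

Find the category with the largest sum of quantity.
SELECT category, SUM(quantity) as val
FROM sales
GROUP BY category
ORDER BY val DESC
LIMIT 1

Result: Toys with sum(quantity) = 253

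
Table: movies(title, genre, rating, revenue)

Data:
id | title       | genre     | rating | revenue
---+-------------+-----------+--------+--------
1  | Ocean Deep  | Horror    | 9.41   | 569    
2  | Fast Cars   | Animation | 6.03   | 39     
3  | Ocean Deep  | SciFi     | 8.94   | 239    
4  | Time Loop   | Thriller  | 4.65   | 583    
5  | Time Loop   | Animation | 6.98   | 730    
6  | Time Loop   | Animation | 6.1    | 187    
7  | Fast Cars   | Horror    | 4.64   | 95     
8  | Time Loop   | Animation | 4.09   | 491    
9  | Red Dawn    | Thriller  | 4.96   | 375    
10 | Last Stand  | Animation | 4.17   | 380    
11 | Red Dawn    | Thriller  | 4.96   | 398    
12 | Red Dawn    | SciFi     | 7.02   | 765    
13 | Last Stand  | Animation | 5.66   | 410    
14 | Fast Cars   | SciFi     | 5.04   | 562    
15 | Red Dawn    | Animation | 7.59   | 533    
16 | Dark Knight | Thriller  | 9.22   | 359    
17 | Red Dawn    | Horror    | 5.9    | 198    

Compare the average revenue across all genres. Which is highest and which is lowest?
SELECT genre, AVG(revenue)
FROM movies
GROUP BY genre
ORDER BY AVG(revenue)

All groups:
  Horror: 287.33
  Animation: 395.71
  Thriller: 428.75
  SciFi: 522.00

Highest: SciFi (522.00)
Lowest: Horror (287.33)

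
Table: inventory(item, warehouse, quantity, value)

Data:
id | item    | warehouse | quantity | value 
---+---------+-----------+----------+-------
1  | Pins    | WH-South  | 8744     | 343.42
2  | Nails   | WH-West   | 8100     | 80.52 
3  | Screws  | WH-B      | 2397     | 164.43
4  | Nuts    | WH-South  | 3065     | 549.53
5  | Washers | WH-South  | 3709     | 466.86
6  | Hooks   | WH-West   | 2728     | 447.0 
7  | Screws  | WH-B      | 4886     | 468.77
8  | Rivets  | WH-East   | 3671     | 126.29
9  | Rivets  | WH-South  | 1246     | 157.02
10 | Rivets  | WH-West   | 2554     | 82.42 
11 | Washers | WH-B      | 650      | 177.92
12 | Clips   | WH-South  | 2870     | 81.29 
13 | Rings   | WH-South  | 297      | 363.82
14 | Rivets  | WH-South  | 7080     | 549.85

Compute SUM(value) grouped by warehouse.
SELECT warehouse, SUM(value) as result
FROM inventory
GROUP BY warehouse

Result:
  WH-B: 811.12
  WH-East: 126.29
  WH-South: 2511.79
  WH-West: 609.94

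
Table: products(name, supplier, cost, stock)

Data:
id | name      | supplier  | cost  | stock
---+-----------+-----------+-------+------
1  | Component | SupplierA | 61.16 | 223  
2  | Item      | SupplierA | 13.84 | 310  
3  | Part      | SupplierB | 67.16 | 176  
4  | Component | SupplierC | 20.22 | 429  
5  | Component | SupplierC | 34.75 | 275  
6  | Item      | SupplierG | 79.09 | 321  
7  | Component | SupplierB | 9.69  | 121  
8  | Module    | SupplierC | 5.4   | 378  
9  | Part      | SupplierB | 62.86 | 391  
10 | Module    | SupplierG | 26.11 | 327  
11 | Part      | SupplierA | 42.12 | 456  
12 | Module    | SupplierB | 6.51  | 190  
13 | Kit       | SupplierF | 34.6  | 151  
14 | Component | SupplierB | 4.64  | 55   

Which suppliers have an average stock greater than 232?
SELECT supplier, AVG(stock)
FROM products
GROUP BY supplier
HAVING AVG(stock) > 232

Result:
  SupplierA: avg=329.67
  SupplierC: avg=360.67
  SupplierG: avg=324.00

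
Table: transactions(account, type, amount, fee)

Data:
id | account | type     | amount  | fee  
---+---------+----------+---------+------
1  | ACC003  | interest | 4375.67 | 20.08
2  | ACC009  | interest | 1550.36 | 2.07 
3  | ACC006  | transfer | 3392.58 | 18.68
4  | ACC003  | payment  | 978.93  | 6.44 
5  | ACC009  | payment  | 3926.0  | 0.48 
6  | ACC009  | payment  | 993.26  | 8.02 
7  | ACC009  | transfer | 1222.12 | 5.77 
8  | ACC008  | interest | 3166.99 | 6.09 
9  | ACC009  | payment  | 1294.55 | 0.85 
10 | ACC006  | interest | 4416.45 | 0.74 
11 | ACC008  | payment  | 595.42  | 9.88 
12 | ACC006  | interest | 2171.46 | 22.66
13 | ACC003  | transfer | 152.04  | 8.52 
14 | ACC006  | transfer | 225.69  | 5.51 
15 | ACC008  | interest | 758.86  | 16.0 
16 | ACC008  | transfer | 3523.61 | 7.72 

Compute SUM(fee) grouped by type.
SELECT type, SUM(fee) as result
FROM transactions
GROUP BY type

Result:
  interest: 67.64
  payment: 25.67
  transfer: 46.20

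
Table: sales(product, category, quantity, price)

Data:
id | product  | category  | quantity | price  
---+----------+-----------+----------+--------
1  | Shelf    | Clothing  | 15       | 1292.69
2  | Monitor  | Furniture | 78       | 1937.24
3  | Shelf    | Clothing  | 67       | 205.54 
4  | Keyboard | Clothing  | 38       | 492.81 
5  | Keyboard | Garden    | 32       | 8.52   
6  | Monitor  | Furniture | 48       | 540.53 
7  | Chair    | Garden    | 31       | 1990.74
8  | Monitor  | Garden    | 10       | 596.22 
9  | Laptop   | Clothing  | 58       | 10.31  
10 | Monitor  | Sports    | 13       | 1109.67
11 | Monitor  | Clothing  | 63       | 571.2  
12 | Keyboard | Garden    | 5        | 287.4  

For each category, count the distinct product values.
SELECT category, COUNT(DISTINCT product)
FROM sales
GROUP BY category

Result:
  Clothing: 4 distinct
  Furniture: 1 distinct
  Garden: 3 distinct
  Sports: 1 distinct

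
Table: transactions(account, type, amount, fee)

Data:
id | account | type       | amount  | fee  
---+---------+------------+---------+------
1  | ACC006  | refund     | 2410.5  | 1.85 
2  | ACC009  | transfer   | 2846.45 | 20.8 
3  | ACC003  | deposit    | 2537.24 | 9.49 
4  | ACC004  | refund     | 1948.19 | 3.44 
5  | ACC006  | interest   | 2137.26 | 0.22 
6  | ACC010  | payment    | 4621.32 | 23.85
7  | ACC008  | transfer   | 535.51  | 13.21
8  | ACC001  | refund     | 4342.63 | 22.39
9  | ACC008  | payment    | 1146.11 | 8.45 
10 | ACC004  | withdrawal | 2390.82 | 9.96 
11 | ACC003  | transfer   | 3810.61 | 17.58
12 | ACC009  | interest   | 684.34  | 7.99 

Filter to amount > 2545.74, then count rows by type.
SELECT type, COUNT(*)
FROM transactions
WHERE amount > 2545.74
GROUP BY type

Note: WHERE filters rows before grouping.

Result:
  payment: 1
  refund: 1
  transfer: 2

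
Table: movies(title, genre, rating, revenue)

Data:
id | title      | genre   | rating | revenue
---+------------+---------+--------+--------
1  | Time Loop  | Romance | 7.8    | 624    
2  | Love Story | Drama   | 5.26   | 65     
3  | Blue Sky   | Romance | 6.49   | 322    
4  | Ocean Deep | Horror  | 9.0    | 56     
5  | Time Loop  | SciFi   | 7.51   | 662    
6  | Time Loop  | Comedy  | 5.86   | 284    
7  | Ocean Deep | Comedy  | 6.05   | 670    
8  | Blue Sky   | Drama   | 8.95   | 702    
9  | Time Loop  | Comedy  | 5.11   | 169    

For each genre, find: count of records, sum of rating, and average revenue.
SELECT genre,
       COUNT(*) as cnt,
       SUM(rating) as total_rating,
       AVG(revenue) as avg_revenue
FROM movies
GROUP BY genre

Result:
  Comedy: 3 records, 17.02 total rating, 374.33 avg revenue
  Drama: 2 records, 14.21 total rating, 383.50 avg revenue
  Horror: 1 records, 9.00 total rating, 56.00 avg revenue
  Romance: 2 records, 14.29 total rating, 473.00 avg revenue
  SciFi: 1 records, 7.51 total rating, 662.00 avg revenue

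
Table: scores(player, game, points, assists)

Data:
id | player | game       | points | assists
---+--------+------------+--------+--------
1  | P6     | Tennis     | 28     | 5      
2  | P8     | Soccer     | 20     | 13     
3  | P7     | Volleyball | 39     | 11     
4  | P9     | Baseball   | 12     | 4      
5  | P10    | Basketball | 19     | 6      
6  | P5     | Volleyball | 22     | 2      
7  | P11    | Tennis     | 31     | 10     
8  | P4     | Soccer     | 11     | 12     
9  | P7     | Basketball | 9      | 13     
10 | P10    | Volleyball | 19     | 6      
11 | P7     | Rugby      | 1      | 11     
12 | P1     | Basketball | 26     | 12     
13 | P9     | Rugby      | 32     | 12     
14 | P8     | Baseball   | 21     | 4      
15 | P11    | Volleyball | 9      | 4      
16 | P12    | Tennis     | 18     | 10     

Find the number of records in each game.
SELECT game, COUNT(*) as count
FROM scores
GROUP BY game

Result:
  Baseball: 2
  Basketball: 3
  Rugby: 2
  Soccer: 2
  Tennis: 3
  Volleyball: 4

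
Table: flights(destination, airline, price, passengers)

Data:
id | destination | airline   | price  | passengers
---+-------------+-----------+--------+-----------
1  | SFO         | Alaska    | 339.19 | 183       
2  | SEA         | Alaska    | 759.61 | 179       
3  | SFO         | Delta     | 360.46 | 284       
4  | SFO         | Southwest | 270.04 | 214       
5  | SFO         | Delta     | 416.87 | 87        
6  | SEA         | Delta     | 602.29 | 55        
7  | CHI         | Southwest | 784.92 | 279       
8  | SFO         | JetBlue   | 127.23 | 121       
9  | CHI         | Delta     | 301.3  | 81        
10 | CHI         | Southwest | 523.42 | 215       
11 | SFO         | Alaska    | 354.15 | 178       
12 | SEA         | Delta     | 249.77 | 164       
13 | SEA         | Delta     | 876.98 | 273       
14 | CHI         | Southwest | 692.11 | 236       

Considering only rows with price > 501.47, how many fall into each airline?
SELECT airline, COUNT(*)
FROM flights
WHERE price > 501.47
GROUP BY airline

Note: WHERE filters rows before grouping.

Result:
  Alaska: 1
  Delta: 2
  Southwest: 3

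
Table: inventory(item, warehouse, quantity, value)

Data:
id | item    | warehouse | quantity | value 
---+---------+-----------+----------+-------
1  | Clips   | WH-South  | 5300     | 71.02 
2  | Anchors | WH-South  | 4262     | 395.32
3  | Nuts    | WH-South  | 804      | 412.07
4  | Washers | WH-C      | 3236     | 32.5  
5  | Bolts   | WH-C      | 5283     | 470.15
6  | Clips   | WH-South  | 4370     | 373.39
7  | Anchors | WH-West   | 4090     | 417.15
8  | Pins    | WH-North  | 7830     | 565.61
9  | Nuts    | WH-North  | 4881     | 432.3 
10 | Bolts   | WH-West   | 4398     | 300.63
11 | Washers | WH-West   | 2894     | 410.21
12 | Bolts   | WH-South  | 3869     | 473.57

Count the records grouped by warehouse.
SELECT warehouse, COUNT(*) as count
FROM inventory
GROUP BY warehouse

Result:
  WH-C: 2
  WH-North: 2
  WH-South: 5
  WH-West: 3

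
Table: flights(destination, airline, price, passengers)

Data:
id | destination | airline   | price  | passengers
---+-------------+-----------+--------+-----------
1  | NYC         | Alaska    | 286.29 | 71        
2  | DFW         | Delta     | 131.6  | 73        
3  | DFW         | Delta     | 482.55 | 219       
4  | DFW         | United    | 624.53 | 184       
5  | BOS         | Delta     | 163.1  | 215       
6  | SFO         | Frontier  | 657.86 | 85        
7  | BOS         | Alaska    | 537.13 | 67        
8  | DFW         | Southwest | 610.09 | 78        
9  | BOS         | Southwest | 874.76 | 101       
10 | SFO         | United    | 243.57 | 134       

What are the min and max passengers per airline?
SELECT airline, MIN(passengers), MAX(passengers)
FROM flights
GROUP BY airline

Result:
  Alaska: min=67, max=71
  Delta: min=73, max=219
  Frontier: min=85, max=85
  Southwest: min=78, max=101
  United: min=134, max=184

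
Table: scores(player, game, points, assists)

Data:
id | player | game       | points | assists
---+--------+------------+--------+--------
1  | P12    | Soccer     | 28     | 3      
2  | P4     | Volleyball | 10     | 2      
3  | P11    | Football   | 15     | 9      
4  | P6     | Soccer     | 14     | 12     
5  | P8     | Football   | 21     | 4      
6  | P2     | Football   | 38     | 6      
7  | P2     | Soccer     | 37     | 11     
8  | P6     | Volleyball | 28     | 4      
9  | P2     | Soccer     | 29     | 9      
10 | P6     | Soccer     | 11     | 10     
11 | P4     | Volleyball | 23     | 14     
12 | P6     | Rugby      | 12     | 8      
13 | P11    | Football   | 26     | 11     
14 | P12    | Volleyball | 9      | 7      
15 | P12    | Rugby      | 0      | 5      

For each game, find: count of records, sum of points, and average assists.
SELECT game,
       COUNT(*) as cnt,
       SUM(points) as total_points,
       AVG(assists) as avg_assists
FROM scores
GROUP BY game

Result:
  Football: 4 records, 100 total points, 7.50 avg assists
  Rugby: 2 records, 12 total points, 6.50 avg assists
  Soccer: 5 records, 119 total points, 9.00 avg assists
  Volleyball: 4 records, 70 total points, 6.75 avg assists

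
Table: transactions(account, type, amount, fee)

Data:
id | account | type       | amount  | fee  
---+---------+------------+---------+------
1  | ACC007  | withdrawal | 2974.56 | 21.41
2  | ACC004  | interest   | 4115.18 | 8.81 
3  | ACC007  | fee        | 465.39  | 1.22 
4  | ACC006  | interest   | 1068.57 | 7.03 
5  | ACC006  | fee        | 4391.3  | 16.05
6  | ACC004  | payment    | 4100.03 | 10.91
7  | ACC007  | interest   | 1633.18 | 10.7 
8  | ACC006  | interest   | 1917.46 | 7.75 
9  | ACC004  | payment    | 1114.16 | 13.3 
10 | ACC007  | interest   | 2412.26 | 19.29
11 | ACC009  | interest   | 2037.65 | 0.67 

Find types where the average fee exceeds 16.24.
SELECT type, AVG(fee)
FROM transactions
GROUP BY type
HAVING AVG(fee) > 16.24

Result:
  withdrawal: avg=21.41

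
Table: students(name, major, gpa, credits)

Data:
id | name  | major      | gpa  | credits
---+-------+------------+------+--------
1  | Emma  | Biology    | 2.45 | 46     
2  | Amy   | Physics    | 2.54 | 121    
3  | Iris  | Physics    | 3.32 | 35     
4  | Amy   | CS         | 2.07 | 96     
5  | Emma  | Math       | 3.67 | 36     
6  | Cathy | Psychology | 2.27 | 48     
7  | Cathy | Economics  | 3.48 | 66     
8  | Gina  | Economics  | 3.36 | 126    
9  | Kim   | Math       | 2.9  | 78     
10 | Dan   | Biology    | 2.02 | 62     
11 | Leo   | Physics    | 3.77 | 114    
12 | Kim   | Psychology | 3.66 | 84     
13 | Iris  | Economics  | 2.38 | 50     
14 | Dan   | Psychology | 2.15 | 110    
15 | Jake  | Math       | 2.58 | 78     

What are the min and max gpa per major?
SELECT major, MIN(gpa), MAX(gpa)
FROM students
GROUP BY major

Result:
  Biology: min=2.02, max=2.45
  CS: min=2.07, max=2.07
  Economics: min=2.38, max=3.48
  Math: min=2.58, max=3.67
  Physics: min=2.54, max=3.77
  Psychology: min=2.15, max=3.66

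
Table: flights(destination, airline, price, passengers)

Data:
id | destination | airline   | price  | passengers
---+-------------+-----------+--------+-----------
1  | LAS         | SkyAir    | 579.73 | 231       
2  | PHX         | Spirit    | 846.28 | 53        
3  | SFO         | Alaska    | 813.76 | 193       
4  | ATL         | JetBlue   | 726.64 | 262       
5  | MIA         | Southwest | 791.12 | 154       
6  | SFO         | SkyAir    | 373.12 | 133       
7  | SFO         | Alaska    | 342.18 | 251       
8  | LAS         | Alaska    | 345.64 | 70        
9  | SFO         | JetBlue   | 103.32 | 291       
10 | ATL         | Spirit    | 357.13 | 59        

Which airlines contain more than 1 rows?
SELECT airline, COUNT(*) as cnt
FROM flights
GROUP BY airline
HAVING COUNT(*) > 1

Result:
  Alaska: 3
  JetBlue: 2
  SkyAir: 2
  Spirit: 2

Note: HAVING filters groups after aggregation, WHERE filters rows before.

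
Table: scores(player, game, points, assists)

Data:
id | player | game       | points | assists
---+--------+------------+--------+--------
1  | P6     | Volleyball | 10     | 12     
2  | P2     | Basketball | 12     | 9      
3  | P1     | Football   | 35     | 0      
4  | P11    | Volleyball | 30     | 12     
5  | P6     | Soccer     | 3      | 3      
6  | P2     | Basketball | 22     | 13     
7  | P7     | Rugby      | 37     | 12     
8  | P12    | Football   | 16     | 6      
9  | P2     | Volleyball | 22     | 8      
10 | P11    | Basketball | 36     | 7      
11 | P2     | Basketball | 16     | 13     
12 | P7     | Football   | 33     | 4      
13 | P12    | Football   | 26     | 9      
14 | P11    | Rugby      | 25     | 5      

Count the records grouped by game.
SELECT game, COUNT(*) as count
FROM scores
GROUP BY game

Result:
  Basketball: 4
  Football: 4
  Rugby: 2
  Soccer: 1
  Volleyball: 3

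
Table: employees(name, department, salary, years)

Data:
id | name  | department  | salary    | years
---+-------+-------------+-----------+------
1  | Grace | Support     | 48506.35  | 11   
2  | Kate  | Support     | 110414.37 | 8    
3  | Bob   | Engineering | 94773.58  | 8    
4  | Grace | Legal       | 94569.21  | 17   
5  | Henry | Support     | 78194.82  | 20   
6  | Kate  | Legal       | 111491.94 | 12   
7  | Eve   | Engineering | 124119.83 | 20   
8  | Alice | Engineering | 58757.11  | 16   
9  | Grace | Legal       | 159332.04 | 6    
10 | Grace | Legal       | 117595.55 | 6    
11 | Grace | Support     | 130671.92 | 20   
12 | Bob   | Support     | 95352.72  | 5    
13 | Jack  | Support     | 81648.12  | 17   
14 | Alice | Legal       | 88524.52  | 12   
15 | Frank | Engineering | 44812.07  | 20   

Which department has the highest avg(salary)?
SELECT department, AVG(salary) as val
FROM employees
GROUP BY department
ORDER BY val DESC
LIMIT 1

Result: Legal with avg(salary) = 114302.65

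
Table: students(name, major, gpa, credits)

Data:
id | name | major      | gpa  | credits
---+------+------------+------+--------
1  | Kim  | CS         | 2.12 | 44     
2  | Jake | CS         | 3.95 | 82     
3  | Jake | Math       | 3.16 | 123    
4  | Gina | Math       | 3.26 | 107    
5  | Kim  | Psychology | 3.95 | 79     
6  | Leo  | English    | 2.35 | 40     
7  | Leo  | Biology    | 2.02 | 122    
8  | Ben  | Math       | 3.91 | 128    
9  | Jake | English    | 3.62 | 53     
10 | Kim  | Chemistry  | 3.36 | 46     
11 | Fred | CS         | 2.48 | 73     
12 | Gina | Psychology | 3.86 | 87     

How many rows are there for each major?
SELECT major, COUNT(*) as count
FROM students
GROUP BY major

Result:
  Biology: 1
  CS: 3
  Chemistry: 1
  English: 2
  Math: 3
  Psychology: 2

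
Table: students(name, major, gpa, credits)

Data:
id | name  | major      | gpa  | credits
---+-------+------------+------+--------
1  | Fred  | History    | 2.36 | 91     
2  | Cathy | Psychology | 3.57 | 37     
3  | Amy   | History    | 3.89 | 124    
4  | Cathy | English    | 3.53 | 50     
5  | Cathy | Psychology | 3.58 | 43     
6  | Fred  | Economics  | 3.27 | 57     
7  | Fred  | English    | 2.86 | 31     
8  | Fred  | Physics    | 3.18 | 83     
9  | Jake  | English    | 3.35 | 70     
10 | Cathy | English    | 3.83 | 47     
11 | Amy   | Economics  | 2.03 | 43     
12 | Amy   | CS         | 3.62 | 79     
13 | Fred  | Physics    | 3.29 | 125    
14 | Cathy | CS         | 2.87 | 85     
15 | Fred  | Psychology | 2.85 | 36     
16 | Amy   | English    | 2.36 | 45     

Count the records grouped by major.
SELECT major, COUNT(*) as count
FROM students
GROUP BY major

Result:
  CS: 2
  Economics: 2
  English: 5
  History: 2
  Physics: 2
  Psychology: 3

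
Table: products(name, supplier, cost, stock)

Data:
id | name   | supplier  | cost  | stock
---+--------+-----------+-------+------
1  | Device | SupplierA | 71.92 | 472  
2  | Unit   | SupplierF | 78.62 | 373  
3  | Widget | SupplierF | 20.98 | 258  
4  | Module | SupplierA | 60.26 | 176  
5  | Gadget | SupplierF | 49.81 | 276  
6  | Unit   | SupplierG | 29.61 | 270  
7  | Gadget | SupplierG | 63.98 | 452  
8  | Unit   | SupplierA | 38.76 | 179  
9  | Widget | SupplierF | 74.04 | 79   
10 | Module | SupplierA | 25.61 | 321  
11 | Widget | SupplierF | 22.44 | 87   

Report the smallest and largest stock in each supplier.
SELECT supplier, MIN(stock), MAX(stock)
FROM products
GROUP BY supplier

Result:
  SupplierA: min=176, max=472
  SupplierF: min=79, max=373
  SupplierG: min=270, max=452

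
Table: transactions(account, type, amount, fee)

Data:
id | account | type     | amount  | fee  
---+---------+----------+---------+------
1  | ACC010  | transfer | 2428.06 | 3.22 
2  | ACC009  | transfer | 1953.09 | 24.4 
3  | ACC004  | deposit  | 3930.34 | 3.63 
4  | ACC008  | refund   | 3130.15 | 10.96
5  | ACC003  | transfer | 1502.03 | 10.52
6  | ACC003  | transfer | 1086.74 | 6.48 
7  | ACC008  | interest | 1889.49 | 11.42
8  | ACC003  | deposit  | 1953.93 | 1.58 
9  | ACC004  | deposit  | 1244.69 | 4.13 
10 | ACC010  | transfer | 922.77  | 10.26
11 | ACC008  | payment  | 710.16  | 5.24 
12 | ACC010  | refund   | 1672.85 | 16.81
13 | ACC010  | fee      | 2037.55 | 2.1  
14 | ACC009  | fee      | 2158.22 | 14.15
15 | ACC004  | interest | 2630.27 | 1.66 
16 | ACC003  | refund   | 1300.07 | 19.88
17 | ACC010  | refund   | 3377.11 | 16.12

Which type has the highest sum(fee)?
SELECT type, SUM(fee) as val
FROM transactions
GROUP BY type
ORDER BY val DESC
LIMIT 1

Result: refund with sum(fee) = 63.77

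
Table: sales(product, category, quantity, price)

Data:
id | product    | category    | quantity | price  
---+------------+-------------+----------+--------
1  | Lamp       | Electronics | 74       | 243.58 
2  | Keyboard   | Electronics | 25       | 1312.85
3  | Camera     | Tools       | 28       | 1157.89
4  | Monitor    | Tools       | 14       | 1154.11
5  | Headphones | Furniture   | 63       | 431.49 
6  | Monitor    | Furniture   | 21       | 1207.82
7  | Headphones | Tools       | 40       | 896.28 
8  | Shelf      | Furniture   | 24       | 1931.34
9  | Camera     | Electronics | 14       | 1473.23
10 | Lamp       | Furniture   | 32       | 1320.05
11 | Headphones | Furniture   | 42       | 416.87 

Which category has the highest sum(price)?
SELECT category, SUM(price) as val
FROM sales
GROUP BY category
ORDER BY val DESC
LIMIT 1

Result: Furniture with sum(price) = 5307.57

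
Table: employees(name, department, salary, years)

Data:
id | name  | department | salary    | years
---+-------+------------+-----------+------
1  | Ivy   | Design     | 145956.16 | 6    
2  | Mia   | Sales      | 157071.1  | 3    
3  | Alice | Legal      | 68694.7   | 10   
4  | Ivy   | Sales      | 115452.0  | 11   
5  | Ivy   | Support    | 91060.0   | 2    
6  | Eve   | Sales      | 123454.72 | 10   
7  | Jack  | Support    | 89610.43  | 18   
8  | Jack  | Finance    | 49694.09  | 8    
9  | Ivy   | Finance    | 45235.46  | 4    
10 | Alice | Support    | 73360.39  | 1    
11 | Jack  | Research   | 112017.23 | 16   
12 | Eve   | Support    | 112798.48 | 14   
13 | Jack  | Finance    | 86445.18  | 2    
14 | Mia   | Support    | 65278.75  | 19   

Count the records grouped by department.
SELECT department, COUNT(*) as count
FROM employees
GROUP BY department

Result:
  Design: 1
  Finance: 3
  Legal: 1
  Research: 1
  Sales: 3
  Support: 5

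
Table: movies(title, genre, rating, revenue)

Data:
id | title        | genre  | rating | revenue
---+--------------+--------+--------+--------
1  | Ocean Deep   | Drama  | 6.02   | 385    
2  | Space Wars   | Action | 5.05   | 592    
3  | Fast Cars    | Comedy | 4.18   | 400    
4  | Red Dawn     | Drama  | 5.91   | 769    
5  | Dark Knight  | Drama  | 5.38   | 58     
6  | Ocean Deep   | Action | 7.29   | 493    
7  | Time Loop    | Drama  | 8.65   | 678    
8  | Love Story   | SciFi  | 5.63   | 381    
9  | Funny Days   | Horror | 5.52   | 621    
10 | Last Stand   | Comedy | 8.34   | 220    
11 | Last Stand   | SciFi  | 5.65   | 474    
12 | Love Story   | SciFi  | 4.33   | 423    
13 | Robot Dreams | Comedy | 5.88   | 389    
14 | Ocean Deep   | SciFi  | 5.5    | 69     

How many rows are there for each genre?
SELECT genre, COUNT(*) as count
FROM movies
GROUP BY genre

Result:
  Action: 2
  Comedy: 3
  Drama: 4
  Horror: 1
  SciFi: 4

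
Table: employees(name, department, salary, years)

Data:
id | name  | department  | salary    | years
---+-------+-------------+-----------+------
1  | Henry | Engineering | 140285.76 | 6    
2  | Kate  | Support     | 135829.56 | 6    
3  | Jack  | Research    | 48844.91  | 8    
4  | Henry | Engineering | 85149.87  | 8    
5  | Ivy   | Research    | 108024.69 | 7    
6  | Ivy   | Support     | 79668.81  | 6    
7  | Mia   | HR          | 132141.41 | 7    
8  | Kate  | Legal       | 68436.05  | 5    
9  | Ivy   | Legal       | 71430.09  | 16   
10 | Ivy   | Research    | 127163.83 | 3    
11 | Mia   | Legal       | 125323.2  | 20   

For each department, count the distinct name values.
SELECT department, COUNT(DISTINCT name)
FROM employees
GROUP BY department

Result:
  Engineering: 1 distinct
  HR: 1 distinct
  Legal: 3 distinct
  Research: 2 distinct
  Support: 2 distinct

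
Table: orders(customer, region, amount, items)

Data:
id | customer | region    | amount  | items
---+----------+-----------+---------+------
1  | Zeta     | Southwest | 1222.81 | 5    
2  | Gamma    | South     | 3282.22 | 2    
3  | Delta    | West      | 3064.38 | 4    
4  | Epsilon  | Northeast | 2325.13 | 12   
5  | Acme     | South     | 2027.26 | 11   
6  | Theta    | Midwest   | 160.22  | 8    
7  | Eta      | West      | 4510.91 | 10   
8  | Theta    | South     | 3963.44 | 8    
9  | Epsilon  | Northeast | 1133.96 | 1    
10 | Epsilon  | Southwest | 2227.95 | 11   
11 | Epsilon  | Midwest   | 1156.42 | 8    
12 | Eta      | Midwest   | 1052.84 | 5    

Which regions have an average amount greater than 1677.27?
SELECT region, AVG(amount)
FROM orders
GROUP BY region
HAVING AVG(amount) > 1677.27

Result:
  Northeast: avg=1729.55
  South: avg=3090.97
  Southwest: avg=1725.38
  West: avg=3787.65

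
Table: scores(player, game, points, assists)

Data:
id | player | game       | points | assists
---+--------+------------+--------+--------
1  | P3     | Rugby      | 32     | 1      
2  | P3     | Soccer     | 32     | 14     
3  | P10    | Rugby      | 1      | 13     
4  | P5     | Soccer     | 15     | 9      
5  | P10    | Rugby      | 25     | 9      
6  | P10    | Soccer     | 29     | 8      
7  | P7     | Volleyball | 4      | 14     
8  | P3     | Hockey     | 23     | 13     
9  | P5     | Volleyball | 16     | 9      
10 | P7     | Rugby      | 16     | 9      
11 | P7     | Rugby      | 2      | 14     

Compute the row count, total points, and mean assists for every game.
SELECT game,
       COUNT(*) as cnt,
       SUM(points) as total_points,
       AVG(assists) as avg_assists
FROM scores
GROUP BY game

Result:
  Hockey: 1 records, 23 total points, 13.00 avg assists
  Rugby: 5 records, 76 total points, 9.20 avg assists
  Soccer: 3 records, 76 total points, 10.33 avg assists
  Volleyball: 2 records, 20 total points, 11.50 avg assists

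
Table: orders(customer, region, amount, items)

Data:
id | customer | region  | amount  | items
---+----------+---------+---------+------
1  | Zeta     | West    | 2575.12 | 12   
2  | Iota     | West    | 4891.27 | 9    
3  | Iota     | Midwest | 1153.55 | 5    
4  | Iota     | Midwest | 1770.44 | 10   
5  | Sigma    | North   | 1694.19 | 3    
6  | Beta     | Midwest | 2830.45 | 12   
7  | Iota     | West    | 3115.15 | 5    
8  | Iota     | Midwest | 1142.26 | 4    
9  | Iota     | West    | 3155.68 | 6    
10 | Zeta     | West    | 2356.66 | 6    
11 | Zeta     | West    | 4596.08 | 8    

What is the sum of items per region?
SELECT region, SUM(items) as result
FROM orders
GROUP BY region

Result:
  Midwest: 31
  North: 3
  West: 46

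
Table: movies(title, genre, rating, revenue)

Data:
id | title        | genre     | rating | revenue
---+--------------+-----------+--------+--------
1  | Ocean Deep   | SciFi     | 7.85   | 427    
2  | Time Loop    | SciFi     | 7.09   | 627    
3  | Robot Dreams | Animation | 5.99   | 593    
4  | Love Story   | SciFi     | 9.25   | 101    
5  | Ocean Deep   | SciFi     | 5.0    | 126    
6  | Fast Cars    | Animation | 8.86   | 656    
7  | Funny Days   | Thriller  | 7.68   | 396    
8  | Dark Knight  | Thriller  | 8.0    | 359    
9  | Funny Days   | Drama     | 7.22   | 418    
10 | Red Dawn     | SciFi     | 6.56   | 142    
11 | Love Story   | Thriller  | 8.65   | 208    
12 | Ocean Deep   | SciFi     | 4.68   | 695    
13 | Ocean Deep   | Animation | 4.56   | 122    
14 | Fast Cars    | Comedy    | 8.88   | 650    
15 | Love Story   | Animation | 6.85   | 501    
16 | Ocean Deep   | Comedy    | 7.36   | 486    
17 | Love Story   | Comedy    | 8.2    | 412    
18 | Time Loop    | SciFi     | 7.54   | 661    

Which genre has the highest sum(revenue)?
SELECT genre, SUM(revenue) as val
FROM movies
GROUP BY genre
ORDER BY val DESC
LIMIT 1

Result: SciFi with sum(revenue) = 2779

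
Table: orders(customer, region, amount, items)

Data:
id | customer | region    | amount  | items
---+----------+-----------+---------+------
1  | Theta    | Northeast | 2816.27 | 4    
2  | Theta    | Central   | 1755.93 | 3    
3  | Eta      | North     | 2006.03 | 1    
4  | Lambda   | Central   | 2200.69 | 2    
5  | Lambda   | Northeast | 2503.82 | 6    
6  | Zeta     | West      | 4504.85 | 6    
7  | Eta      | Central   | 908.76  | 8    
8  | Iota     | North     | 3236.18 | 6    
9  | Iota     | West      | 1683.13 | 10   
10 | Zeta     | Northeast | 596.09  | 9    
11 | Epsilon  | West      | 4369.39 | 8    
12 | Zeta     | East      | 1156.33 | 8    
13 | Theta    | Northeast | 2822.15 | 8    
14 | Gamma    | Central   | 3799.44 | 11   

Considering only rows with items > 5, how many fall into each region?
SELECT region, COUNT(*)
FROM orders
WHERE items > 5
GROUP BY region

Note: WHERE filters rows before grouping.

Result:
  Central: 2
  East: 1
  North: 1
  Northeast: 3
  West: 3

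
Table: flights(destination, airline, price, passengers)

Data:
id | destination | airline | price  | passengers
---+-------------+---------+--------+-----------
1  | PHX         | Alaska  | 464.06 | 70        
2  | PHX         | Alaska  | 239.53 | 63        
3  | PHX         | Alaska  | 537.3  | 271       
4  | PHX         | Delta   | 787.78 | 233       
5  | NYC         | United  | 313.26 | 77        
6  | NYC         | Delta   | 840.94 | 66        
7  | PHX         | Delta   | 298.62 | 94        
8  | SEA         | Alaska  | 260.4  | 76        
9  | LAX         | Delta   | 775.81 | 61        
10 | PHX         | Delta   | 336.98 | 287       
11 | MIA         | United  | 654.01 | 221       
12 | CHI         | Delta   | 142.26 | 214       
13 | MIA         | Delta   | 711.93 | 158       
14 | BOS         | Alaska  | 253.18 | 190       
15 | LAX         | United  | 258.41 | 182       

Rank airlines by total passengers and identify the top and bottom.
SELECT airline, SUM(passengers)
FROM flights
GROUP BY airline
ORDER BY SUM(passengers)

All groups:
  United: 480
  Alaska: 670
  Delta: 1113

Highest: Delta (1113)
Lowest: United (480)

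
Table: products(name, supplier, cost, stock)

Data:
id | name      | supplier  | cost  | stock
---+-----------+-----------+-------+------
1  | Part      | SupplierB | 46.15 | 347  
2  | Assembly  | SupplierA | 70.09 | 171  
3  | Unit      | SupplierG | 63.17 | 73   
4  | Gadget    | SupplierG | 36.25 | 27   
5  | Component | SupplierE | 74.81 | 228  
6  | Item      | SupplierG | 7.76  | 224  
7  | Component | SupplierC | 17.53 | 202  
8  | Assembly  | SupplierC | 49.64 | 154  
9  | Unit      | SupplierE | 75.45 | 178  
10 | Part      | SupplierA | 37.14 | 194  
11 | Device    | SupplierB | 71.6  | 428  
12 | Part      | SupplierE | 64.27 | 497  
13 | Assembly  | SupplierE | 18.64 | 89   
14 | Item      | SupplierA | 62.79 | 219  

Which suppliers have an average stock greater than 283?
SELECT supplier, AVG(stock)
FROM products
GROUP BY supplier
HAVING AVG(stock) > 283

Result:
  SupplierB: avg=387.50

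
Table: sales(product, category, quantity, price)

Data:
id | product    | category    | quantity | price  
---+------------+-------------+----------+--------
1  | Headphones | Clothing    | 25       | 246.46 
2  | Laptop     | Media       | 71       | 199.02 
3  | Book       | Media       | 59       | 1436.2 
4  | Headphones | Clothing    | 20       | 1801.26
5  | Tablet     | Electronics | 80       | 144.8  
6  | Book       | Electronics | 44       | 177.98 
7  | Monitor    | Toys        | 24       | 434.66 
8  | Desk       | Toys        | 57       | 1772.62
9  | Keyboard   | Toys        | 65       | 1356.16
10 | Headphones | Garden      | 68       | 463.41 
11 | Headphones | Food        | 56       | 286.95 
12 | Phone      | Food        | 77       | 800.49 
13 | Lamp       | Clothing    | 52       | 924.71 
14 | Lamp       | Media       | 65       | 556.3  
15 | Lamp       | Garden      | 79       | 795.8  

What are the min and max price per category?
SELECT category, MIN(price), MAX(price)
FROM sales
GROUP BY category

Result:
  Clothing: min=246.46, max=1801.26
  Electronics: min=144.80, max=177.98
  Food: min=286.95, max=800.49
  Garden: min=463.41, max=795.80
  Media: min=199.02, max=1436.20
  Toys: min=434.66, max=1772.62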